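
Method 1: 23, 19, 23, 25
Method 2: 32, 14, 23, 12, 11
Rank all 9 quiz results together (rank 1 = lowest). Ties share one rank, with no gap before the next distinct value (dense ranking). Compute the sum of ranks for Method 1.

Sorted (ascending): 11, 12, 14, 19, 23, 23, 23, 25, 32
The 3 values of 23 share dense rank 5.
Remaining distinct values take the next consecutive integers.
Method 1 values → pooled ranks: 23→5, 19→4, 23→5, 25→6
Rank sum = 5 + 4 + 5 + 6 = 20

20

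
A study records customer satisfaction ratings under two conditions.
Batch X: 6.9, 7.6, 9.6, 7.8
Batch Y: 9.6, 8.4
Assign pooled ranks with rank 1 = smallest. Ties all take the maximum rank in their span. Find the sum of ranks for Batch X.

12

Sorted (ascending): 6.9, 7.6, 7.8, 8.4, 9.6, 9.6
The 2 values of 9.6 occupy positions 5–6 → each gets rank 6.
Batch X values → pooled ranks: 6.9→1, 7.6→2, 9.6→6, 7.8→3
Rank sum = 1 + 2 + 6 + 3 = 12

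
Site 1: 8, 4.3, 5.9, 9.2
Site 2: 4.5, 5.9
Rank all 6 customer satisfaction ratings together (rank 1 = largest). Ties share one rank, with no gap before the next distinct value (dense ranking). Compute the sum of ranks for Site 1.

Sorted (descending): 9.2, 8, 5.9, 5.9, 4.5, 4.3
The 2 values of 5.9 share dense rank 3.
Remaining distinct values take the next consecutive integers.
Site 1 values → pooled ranks: 8→2, 4.3→5, 5.9→3, 9.2→1
Rank sum = 2 + 5 + 3 + 1 = 11

11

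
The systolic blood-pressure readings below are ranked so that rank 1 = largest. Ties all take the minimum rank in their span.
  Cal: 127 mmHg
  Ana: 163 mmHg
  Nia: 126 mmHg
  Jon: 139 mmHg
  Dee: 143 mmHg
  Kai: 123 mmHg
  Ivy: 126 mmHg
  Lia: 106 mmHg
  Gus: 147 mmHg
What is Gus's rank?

Sorted (descending): 163, 147, 143, 139, 127, 126, 126, 123, 106
The 2 values of 126 occupy positions 6–7 → each gets rank 6.
Gus has value 147 mmHg → rank 2.

2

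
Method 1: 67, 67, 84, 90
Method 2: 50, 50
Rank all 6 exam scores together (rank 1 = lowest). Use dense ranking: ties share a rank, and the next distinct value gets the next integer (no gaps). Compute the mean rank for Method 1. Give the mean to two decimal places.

2.75

Sorted (ascending): 50, 50, 67, 67, 84, 90
The 2 values of 50 share dense rank 1.
The 2 values of 67 share dense rank 2.
Remaining distinct values take the next consecutive integers.
Method 1 values → pooled ranks: 67→2, 67→2, 84→3, 90→4
Mean rank = (2 + 2 + 3 + 4) / 4 = 2.75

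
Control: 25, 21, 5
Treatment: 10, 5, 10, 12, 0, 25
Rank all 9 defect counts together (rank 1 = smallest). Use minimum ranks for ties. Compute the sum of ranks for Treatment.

25

Sorted (ascending): 0, 5, 5, 10, 10, 12, 21, 25, 25
The 2 values of 5 occupy positions 2–3 → each gets rank 2.
The 2 values of 10 occupy positions 4–5 → each gets rank 4.
The 2 values of 25 occupy positions 8–9 → each gets rank 8.
Treatment values → pooled ranks: 10→4, 5→2, 10→4, 12→6, 0→1, 25→8
Rank sum = 4 + 2 + 4 + 6 + 1 + 8 = 25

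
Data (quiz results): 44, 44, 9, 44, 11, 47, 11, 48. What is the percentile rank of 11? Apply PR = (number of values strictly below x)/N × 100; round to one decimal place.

12.5

N = 8.
Strictly below 11: 1. Equal to 11: 2.
PR = 1/8 × 100 = 12.5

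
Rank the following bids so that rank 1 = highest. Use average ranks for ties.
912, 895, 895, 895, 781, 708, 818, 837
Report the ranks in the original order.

1, 3, 3, 3, 7, 8, 6, 5

Sorted (descending): 912, 895, 895, 895, 837, 818, 781, 708
The 3 values of 895 occupy positions 2–4 → average rank 3.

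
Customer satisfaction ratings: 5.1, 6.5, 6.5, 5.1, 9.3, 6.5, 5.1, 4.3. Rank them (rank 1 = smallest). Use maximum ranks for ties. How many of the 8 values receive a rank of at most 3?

1

Sorted (ascending): 4.3, 5.1, 5.1, 5.1, 6.5, 6.5, 6.5, 9.3
The 3 values of 5.1 occupy positions 2–4 → each gets rank 4.
The 3 values of 6.5 occupy positions 5–7 → each gets rank 7.
Ranks ≤ 3: {1} → 1 value.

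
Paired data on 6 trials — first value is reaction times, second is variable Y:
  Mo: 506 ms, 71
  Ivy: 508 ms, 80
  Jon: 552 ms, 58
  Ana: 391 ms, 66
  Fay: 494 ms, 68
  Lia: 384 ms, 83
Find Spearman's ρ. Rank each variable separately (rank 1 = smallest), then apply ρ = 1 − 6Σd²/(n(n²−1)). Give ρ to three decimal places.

-0.429

Ranks of variable 1: 4, 5, 6, 2, 3, 1
Ranks of variable 2: 4, 5, 1, 2, 3, 6
d = r₁ − r₂: 0, 0, 5, 0, 0, -5
d²: 0, 0, 25, 0, 0, 25; Σd² = 50
ρ = 1 − 6·50/(6·35) = 1 − 300/210 = -0.429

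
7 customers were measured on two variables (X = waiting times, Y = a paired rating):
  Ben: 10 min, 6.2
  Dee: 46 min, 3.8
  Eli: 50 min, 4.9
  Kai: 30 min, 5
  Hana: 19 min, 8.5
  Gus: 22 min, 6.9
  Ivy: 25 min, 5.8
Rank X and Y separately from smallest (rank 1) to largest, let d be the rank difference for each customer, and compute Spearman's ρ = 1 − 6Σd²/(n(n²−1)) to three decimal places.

-0.857

Ranks of variable 1: 1, 6, 7, 5, 2, 3, 4
Ranks of variable 2: 5, 1, 2, 3, 7, 6, 4
d = r₁ − r₂: -4, 5, 5, 2, -5, -3, 0
d²: 16, 25, 25, 4, 25, 9, 0; Σd² = 104
ρ = 1 − 6·104/(7·48) = 1 − 624/336 = -0.857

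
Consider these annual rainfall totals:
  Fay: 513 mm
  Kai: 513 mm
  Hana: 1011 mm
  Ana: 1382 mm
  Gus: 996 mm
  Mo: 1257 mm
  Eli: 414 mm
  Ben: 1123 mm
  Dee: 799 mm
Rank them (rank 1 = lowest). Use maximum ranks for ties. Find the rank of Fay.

3

Sorted (ascending): 414, 513, 513, 799, 996, 1011, 1123, 1257, 1382
The 2 values of 513 occupy positions 2–3 → each gets rank 3.
Fay has value 513 mm → rank 3.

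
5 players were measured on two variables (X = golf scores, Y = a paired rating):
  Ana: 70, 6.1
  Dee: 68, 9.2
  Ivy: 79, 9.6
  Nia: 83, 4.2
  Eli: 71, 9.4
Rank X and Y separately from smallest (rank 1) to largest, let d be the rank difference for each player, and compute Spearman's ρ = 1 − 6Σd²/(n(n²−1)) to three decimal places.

Ranks of variable 1: 2, 1, 4, 5, 3
Ranks of variable 2: 2, 3, 5, 1, 4
d = r₁ − r₂: 0, -2, -1, 4, -1
d²: 0, 4, 1, 16, 1; Σd² = 22
ρ = 1 − 6·22/(5·24) = 1 − 132/120 = -0.100

-0.100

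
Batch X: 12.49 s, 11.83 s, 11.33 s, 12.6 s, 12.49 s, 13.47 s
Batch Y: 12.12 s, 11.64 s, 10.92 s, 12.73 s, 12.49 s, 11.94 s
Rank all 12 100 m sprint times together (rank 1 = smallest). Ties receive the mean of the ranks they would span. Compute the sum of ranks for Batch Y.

34

Sorted (ascending): 10.92, 11.33, 11.64, 11.83, 11.94, 12.12, 12.49, 12.49, 12.49, 12.6, 12.73, 13.47
The 3 values of 12.49 occupy positions 7–9 → average rank 8.
Batch Y values → pooled ranks: 12.12→6, 11.64→3, 10.92→1, 12.73→11, 12.49→8, 11.94→5
Rank sum = 6 + 3 + 1 + 11 + 8 + 5 = 34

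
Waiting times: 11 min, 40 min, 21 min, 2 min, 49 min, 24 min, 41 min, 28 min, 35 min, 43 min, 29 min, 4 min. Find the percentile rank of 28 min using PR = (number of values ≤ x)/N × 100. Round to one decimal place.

N = 12.
Strictly below 28: 5. Equal to 28: 1.
PR = 6/12 × 100 = 50.0

50.0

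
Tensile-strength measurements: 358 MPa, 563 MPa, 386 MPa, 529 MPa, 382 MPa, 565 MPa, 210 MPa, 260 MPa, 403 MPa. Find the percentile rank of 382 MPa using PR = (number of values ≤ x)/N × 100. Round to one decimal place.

N = 9.
Strictly below 382: 3. Equal to 382: 1.
PR = 4/9 × 100 = 44.4

44.4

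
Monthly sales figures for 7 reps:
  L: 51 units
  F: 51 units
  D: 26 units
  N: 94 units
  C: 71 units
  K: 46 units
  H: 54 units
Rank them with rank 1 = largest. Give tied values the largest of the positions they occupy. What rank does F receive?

Sorted (descending): 94, 71, 54, 51, 51, 46, 26
The 2 values of 51 occupy positions 4–5 → each gets rank 5.
F has value 51 units → rank 5.

5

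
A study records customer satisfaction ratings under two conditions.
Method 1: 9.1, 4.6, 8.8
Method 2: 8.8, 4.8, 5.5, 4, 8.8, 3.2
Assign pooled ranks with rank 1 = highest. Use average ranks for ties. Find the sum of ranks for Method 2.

Sorted (descending): 9.1, 8.8, 8.8, 8.8, 5.5, 4.8, 4.6, 4, 3.2
The 3 values of 8.8 occupy positions 2–4 → average rank 3.
Method 2 values → pooled ranks: 8.8→3, 4.8→6, 5.5→5, 4→8, 8.8→3, 3.2→9
Rank sum = 3 + 6 + 5 + 8 + 3 + 9 = 34

34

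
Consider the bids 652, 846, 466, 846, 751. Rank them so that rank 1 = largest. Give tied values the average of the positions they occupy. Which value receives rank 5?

Sorted (descending): 846, 846, 751, 652, 466
The 2 values of 846 occupy positions 1–2 → average rank (1+2)/2 = 1.5.
Rank 5 → value 466.

466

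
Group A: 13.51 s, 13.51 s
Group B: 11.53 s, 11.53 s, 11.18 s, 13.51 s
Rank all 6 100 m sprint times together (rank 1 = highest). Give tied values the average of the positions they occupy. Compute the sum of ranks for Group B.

Sorted (descending): 13.51, 13.51, 13.51, 11.53, 11.53, 11.18
The 3 values of 13.51 occupy positions 1–3 → average rank 2.
The 2 values of 11.53 occupy positions 4–5 → average rank (4+5)/2 = 4.5.
Group B values → pooled ranks: 11.53→4.5, 11.53→4.5, 11.18→6, 13.51→2
Rank sum = 4.5 + 4.5 + 6 + 2 = 17

17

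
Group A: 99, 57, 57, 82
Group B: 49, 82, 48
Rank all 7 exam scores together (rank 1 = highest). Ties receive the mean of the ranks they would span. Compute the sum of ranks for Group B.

Sorted (descending): 99, 82, 82, 57, 57, 49, 48
The 2 values of 82 occupy positions 2–3 → average rank (2+3)/2 = 2.5.
The 2 values of 57 occupy positions 4–5 → average rank (4+5)/2 = 4.5.
Group B values → pooled ranks: 49→6, 82→2.5, 48→7
Rank sum = 6 + 2.5 + 7 = 15.5

15.5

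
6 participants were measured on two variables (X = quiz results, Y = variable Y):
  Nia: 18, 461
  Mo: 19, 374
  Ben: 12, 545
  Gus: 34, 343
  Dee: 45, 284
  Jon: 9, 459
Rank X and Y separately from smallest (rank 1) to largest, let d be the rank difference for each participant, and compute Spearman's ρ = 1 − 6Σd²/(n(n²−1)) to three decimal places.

-0.829

Ranks of variable 1: 3, 4, 2, 5, 6, 1
Ranks of variable 2: 5, 3, 6, 2, 1, 4
d = r₁ − r₂: -2, 1, -4, 3, 5, -3
d²: 4, 1, 16, 9, 25, 9; Σd² = 64
ρ = 1 − 6·64/(6·35) = 1 − 384/210 = -0.829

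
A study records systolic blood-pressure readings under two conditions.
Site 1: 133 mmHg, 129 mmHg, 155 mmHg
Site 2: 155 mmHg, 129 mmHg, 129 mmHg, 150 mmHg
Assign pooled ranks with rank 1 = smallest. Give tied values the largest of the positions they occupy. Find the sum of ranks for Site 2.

18

Sorted (ascending): 129, 129, 129, 133, 150, 155, 155
The 3 values of 129 occupy positions 1–3 → each gets rank 3.
The 2 values of 155 occupy positions 6–7 → each gets rank 7.
Site 2 values → pooled ranks: 155→7, 129→3, 129→3, 150→5
Rank sum = 7 + 3 + 3 + 5 = 18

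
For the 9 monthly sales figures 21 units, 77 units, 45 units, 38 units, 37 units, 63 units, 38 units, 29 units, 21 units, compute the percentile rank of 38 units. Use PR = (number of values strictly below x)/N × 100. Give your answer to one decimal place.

44.4

N = 9.
Strictly below 38: 4. Equal to 38: 2.
PR = 4/9 × 100 = 44.4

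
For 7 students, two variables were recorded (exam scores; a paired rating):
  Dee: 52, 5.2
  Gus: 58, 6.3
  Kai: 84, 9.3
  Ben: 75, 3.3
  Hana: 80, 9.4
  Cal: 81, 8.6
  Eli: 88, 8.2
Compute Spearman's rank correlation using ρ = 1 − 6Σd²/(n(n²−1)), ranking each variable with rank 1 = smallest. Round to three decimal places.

Ranks of variable 1: 1, 2, 6, 3, 4, 5, 7
Ranks of variable 2: 2, 3, 6, 1, 7, 5, 4
d = r₁ − r₂: -1, -1, 0, 2, -3, 0, 3
d²: 1, 1, 0, 4, 9, 0, 9; Σd² = 24
ρ = 1 − 6·24/(7·48) = 1 − 144/336 = 0.571

0.571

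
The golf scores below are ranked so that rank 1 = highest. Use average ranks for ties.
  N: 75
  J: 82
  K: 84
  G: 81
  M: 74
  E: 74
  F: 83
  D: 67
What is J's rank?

3

Sorted (descending): 84, 83, 82, 81, 75, 74, 74, 67
The 2 values of 74 occupy positions 6–7 → average rank (6+7)/2 = 6.5.
J has value 82 → rank 3.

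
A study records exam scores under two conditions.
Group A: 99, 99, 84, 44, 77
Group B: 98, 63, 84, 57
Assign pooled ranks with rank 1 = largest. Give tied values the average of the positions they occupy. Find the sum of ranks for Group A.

Sorted (descending): 99, 99, 98, 84, 84, 77, 63, 57, 44
The 2 values of 99 occupy positions 1–2 → average rank (1+2)/2 = 1.5.
The 2 values of 84 occupy positions 4–5 → average rank (4+5)/2 = 4.5.
Group A values → pooled ranks: 99→1.5, 99→1.5, 84→4.5, 44→9, 77→6
Rank sum = 1.5 + 1.5 + 4.5 + 9 + 6 = 22.5

22.5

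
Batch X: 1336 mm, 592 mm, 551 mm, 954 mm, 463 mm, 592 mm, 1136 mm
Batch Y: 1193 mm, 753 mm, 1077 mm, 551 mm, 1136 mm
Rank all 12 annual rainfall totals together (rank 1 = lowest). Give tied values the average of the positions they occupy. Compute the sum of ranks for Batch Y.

Sorted (ascending): 463, 551, 551, 592, 592, 753, 954, 1077, 1136, 1136, 1193, 1336
The 2 values of 551 occupy positions 2–3 → average rank (2+3)/2 = 2.5.
The 2 values of 592 occupy positions 4–5 → average rank (4+5)/2 = 4.5.
The 2 values of 1136 occupy positions 9–10 → average rank (9+10)/2 = 9.5.
Batch Y values → pooled ranks: 1193→11, 753→6, 1077→8, 551→2.5, 1136→9.5
Rank sum = 11 + 6 + 8 + 2.5 + 9.5 = 37

37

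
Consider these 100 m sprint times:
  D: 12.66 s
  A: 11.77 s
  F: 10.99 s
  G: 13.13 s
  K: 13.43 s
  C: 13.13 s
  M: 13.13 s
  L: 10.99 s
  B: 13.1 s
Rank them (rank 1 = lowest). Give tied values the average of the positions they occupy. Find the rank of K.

Sorted (ascending): 10.99, 10.99, 11.77, 12.66, 13.1, 13.13, 13.13, 13.13, 13.43
The 2 values of 10.99 occupy positions 1–2 → average rank (1+2)/2 = 1.5.
The 3 values of 13.13 occupy positions 6–8 → average rank 7.
K has value 13.43 s → rank 9.

9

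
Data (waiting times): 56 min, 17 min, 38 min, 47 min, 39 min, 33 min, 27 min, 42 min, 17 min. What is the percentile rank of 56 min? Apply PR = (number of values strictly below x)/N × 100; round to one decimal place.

88.9

N = 9.
Strictly below 56: 8. Equal to 56: 1.
PR = 8/9 × 100 = 88.9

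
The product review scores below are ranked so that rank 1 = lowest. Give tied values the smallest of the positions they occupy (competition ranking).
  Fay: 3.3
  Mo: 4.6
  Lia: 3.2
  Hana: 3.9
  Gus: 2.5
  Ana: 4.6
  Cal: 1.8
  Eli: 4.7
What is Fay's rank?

Sorted (ascending): 1.8, 2.5, 3.2, 3.3, 3.9, 4.6, 4.6, 4.7
The 2 values of 4.6 occupy positions 6–7 → each gets rank 6.
Fay has value 3.3 → rank 4.

4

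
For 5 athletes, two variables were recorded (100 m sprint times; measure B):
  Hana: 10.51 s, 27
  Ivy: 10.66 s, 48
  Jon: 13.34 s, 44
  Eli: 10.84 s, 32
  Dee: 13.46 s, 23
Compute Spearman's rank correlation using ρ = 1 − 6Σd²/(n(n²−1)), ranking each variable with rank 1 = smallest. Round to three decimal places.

Ranks of variable 1: 1, 2, 4, 3, 5
Ranks of variable 2: 2, 5, 4, 3, 1
d = r₁ − r₂: -1, -3, 0, 0, 4
d²: 1, 9, 0, 0, 16; Σd² = 26
ρ = 1 − 6·26/(5·24) = 1 − 156/120 = -0.300

-0.300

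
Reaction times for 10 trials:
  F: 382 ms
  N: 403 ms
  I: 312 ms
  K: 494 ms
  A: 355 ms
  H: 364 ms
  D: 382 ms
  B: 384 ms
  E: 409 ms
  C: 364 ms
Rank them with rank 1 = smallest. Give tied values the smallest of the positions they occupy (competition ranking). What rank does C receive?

Sorted (ascending): 312, 355, 364, 364, 382, 382, 384, 403, 409, 494
The 2 values of 364 occupy positions 3–4 → each gets rank 3.
The 2 values of 382 occupy positions 5–6 → each gets rank 5.
C has value 364 ms → rank 3.

3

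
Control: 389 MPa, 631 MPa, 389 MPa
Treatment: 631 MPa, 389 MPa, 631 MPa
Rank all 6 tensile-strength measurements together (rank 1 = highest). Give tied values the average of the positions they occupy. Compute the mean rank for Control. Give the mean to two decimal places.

Sorted (descending): 631, 631, 631, 389, 389, 389
The 3 values of 631 occupy positions 1–3 → average rank 2.
The 3 values of 389 occupy positions 4–6 → average rank 5.
Control values → pooled ranks: 389→5, 631→2, 389→5
Mean rank = (5 + 2 + 5) / 3 = 4.00

4.00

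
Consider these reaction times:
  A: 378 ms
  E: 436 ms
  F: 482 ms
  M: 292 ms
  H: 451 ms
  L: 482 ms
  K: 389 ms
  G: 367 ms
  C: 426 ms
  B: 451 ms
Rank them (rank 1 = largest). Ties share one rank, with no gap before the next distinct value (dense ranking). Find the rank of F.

Sorted (descending): 482, 482, 451, 451, 436, 426, 389, 378, 367, 292
The 2 values of 482 share dense rank 1.
The 2 values of 451 share dense rank 2.
Remaining distinct values take the next consecutive integers.
F has value 482 ms → rank 1.

1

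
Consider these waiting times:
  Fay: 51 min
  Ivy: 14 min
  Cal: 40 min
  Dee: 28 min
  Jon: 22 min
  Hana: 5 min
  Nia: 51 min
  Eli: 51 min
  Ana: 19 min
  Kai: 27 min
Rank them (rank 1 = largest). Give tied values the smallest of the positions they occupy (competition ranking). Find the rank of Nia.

Sorted (descending): 51, 51, 51, 40, 28, 27, 22, 19, 14, 5
The 3 values of 51 occupy positions 1–3 → each gets rank 1.
Nia has value 51 min → rank 1.

1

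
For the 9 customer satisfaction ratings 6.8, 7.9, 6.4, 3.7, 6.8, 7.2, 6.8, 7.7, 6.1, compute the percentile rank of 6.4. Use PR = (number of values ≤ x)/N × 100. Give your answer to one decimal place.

33.3

N = 9.
Strictly below 6.4: 2. Equal to 6.4: 1.
PR = 3/9 × 100 = 33.3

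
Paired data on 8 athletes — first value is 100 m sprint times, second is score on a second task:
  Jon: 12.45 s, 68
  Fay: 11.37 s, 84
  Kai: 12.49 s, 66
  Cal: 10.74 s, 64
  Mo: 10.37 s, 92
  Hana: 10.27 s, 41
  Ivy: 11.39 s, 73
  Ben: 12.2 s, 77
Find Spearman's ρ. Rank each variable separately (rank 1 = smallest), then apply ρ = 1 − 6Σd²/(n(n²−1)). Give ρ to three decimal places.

0.048

Ranks of variable 1: 7, 4, 8, 3, 2, 1, 5, 6
Ranks of variable 2: 4, 7, 3, 2, 8, 1, 5, 6
d = r₁ − r₂: 3, -3, 5, 1, -6, 0, 0, 0
d²: 9, 9, 25, 1, 36, 0, 0, 0; Σd² = 80
ρ = 1 − 6·80/(8·63) = 1 − 480/504 = 0.048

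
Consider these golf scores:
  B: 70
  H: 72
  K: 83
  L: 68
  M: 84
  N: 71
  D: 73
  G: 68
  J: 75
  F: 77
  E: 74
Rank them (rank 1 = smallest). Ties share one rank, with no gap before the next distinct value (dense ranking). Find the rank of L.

1

Sorted (ascending): 68, 68, 70, 71, 72, 73, 74, 75, 77, 83, 84
The 2 values of 68 share dense rank 1.
Remaining distinct values take the next consecutive integers.
L has value 68 → rank 1.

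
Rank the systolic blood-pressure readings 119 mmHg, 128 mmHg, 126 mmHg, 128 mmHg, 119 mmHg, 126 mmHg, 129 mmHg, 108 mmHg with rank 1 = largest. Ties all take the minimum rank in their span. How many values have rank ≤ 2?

3

Sorted (descending): 129, 128, 128, 126, 126, 119, 119, 108
The 2 values of 128 occupy positions 2–3 → each gets rank 2.
The 2 values of 126 occupy positions 4–5 → each gets rank 4.
The 2 values of 119 occupy positions 6–7 → each gets rank 6.
Ranks ≤ 2: {1, 2, 2} → 3 values.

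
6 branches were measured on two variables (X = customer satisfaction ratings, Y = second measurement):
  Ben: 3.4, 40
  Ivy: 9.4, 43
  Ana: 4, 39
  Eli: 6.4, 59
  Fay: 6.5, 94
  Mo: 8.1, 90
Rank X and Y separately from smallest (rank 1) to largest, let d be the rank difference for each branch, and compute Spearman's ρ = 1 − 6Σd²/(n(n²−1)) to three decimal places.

0.543

Ranks of variable 1: 1, 6, 2, 3, 4, 5
Ranks of variable 2: 2, 3, 1, 4, 6, 5
d = r₁ − r₂: -1, 3, 1, -1, -2, 0
d²: 1, 9, 1, 1, 4, 0; Σd² = 16
ρ = 1 − 6·16/(6·35) = 1 − 96/210 = 0.543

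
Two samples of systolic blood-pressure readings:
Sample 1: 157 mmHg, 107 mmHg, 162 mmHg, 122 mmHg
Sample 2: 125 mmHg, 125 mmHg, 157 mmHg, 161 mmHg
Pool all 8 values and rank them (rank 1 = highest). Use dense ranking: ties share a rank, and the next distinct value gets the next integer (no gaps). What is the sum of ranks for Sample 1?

Sorted (descending): 162, 161, 157, 157, 125, 125, 122, 107
The 2 values of 157 share dense rank 3.
The 2 values of 125 share dense rank 4.
Remaining distinct values take the next consecutive integers.
Sample 1 values → pooled ranks: 157→3, 107→6, 162→1, 122→5
Rank sum = 3 + 6 + 1 + 5 = 15

15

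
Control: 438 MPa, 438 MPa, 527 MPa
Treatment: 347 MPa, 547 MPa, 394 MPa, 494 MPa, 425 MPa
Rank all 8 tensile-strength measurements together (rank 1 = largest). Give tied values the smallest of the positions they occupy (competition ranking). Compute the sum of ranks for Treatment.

25

Sorted (descending): 547, 527, 494, 438, 438, 425, 394, 347
The 2 values of 438 occupy positions 4–5 → each gets rank 4.
Treatment values → pooled ranks: 347→8, 547→1, 394→7, 494→3, 425→6
Rank sum = 8 + 1 + 7 + 3 + 6 = 25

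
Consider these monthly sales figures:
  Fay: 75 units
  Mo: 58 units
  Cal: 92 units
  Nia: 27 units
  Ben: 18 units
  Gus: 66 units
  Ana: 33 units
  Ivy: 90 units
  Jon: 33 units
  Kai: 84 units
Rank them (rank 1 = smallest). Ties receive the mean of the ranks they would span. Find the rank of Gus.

Sorted (ascending): 18, 27, 33, 33, 58, 66, 75, 84, 90, 92
The 2 values of 33 occupy positions 3–4 → average rank (3+4)/2 = 3.5.
Gus has value 66 units → rank 6.

6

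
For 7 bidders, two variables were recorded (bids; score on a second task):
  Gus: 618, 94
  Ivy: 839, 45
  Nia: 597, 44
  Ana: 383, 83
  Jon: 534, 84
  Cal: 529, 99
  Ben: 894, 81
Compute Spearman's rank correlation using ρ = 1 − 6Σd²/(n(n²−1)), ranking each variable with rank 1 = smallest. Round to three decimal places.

-0.429

Ranks of variable 1: 5, 6, 4, 1, 3, 2, 7
Ranks of variable 2: 6, 2, 1, 4, 5, 7, 3
d = r₁ − r₂: -1, 4, 3, -3, -2, -5, 4
d²: 1, 16, 9, 9, 4, 25, 16; Σd² = 80
ρ = 1 − 6·80/(7·48) = 1 − 480/336 = -0.429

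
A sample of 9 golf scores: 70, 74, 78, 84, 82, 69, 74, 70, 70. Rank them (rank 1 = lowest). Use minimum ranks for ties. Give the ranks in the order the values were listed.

Sorted (ascending): 69, 70, 70, 70, 74, 74, 78, 82, 84
The 3 values of 70 occupy positions 2–4 → each gets rank 2.
The 2 values of 74 occupy positions 5–6 → each gets rank 5.

2, 5, 7, 9, 8, 1, 5, 2, 2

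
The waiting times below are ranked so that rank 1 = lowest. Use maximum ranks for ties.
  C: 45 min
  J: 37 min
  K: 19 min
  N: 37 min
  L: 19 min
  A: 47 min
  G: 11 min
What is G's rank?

Sorted (ascending): 11, 19, 19, 37, 37, 45, 47
The 2 values of 19 occupy positions 2–3 → each gets rank 3.
The 2 values of 37 occupy positions 4–5 → each gets rank 5.
G has value 11 min → rank 1.

1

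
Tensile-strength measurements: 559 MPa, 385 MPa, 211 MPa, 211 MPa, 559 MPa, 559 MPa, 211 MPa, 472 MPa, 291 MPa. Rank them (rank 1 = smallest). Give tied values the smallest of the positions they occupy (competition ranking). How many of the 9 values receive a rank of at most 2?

3

Sorted (ascending): 211, 211, 211, 291, 385, 472, 559, 559, 559
The 3 values of 211 occupy positions 1–3 → each gets rank 1.
The 3 values of 559 occupy positions 7–9 → each gets rank 7.
Ranks ≤ 2: {1, 1, 1} → 3 values.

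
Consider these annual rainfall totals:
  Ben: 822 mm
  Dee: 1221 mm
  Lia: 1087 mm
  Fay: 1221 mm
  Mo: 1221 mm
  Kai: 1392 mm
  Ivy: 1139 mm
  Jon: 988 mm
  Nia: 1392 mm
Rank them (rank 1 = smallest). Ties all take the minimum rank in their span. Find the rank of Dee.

Sorted (ascending): 822, 988, 1087, 1139, 1221, 1221, 1221, 1392, 1392
The 3 values of 1221 occupy positions 5–7 → each gets rank 5.
The 2 values of 1392 occupy positions 8–9 → each gets rank 8.
Dee has value 1221 mm → rank 5.

5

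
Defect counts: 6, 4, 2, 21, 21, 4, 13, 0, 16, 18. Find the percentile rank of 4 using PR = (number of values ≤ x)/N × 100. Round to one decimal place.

N = 10.
Strictly below 4: 2. Equal to 4: 2.
PR = 4/10 × 100 = 40.0

40.0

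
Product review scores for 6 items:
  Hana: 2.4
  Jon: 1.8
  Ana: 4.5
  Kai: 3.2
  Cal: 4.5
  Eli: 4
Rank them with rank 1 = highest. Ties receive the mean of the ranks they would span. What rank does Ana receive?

Sorted (descending): 4.5, 4.5, 4, 3.2, 2.4, 1.8
The 2 values of 4.5 occupy positions 1–2 → average rank (1+2)/2 = 1.5.
Ana has value 4.5 → rank 1.5.

1.5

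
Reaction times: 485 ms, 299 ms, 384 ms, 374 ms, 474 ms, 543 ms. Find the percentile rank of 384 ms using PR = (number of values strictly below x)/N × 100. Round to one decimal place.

33.3

N = 6.
Strictly below 384: 2. Equal to 384: 1.
PR = 2/6 × 100 = 33.3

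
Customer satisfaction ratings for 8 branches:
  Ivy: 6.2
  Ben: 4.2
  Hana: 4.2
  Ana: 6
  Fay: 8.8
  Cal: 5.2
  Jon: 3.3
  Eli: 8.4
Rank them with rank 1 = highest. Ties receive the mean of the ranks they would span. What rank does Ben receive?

Sorted (descending): 8.8, 8.4, 6.2, 6, 5.2, 4.2, 4.2, 3.3
The 2 values of 4.2 occupy positions 6–7 → average rank (6+7)/2 = 6.5.
Ben has value 4.2 → rank 6.5.

6.5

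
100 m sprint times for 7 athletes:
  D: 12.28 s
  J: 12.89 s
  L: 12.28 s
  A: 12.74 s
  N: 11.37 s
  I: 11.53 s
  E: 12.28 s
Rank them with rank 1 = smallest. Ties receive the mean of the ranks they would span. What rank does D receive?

4

Sorted (ascending): 11.37, 11.53, 12.28, 12.28, 12.28, 12.74, 12.89
The 3 values of 12.28 occupy positions 3–5 → average rank 4.
D has value 12.28 s → rank 4.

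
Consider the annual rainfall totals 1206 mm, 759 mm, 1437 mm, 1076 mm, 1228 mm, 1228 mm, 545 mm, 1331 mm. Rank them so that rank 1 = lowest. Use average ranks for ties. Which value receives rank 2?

759

Sorted (ascending): 545, 759, 1076, 1206, 1228, 1228, 1331, 1437
The 2 values of 1228 occupy positions 5–6 → average rank (5+6)/2 = 5.5.
Rank 2 → value 759.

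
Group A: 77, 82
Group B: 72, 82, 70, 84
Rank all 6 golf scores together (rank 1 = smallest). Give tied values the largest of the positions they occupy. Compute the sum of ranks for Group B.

Sorted (ascending): 70, 72, 77, 82, 82, 84
The 2 values of 82 occupy positions 4–5 → each gets rank 5.
Group B values → pooled ranks: 72→2, 82→5, 70→1, 84→6
Rank sum = 2 + 5 + 1 + 6 = 14

14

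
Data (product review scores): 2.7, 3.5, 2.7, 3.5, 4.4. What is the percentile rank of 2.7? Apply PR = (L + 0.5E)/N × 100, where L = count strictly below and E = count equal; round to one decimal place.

N = 5.
Strictly below 2.7: 0. Equal to 2.7: 2.
PR = (0 + 0.5·2)/5 × 100 = 20.0

20.0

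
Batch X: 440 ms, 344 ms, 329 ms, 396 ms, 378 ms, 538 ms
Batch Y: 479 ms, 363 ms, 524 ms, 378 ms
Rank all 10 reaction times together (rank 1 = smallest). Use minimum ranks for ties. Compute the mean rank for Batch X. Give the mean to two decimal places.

Sorted (ascending): 329, 344, 363, 378, 378, 396, 440, 479, 524, 538
The 2 values of 378 occupy positions 4–5 → each gets rank 4.
Batch X values → pooled ranks: 440→7, 344→2, 329→1, 396→6, 378→4, 538→10
Mean rank = (7 + 2 + 1 + 6 + 4 + 10) / 6 = 5.00

5.00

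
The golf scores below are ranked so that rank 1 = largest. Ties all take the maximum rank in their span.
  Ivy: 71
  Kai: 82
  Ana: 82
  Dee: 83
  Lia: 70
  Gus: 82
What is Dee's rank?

Sorted (descending): 83, 82, 82, 82, 71, 70
The 3 values of 82 occupy positions 2–4 → each gets rank 4.
Dee has value 83 → rank 1.

1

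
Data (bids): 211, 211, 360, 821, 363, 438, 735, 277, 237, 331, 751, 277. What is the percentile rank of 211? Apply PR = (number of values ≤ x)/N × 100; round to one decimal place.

16.7

N = 12.
Strictly below 211: 0. Equal to 211: 2.
PR = 2/12 × 100 = 16.7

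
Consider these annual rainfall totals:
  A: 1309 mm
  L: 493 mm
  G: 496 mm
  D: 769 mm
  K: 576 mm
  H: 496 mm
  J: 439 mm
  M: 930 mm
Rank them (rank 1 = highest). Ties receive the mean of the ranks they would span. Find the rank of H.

Sorted (descending): 1309, 930, 769, 576, 496, 496, 493, 439
The 2 values of 496 occupy positions 5–6 → average rank (5+6)/2 = 5.5.
H has value 496 mm → rank 5.5.

5.5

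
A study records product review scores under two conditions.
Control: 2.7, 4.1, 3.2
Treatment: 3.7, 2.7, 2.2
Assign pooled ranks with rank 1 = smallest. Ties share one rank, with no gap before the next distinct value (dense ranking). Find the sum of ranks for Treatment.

7

Sorted (ascending): 2.2, 2.7, 2.7, 3.2, 3.7, 4.1
The 2 values of 2.7 share dense rank 2.
Remaining distinct values take the next consecutive integers.
Treatment values → pooled ranks: 3.7→4, 2.7→2, 2.2→1
Rank sum = 4 + 2 + 1 = 7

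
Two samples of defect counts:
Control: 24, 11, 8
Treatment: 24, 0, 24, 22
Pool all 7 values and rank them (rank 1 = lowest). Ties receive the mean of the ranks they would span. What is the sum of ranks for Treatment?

17

Sorted (ascending): 0, 8, 11, 22, 24, 24, 24
The 3 values of 24 occupy positions 5–7 → average rank 6.
Treatment values → pooled ranks: 24→6, 0→1, 24→6, 22→4
Rank sum = 6 + 1 + 6 + 4 = 17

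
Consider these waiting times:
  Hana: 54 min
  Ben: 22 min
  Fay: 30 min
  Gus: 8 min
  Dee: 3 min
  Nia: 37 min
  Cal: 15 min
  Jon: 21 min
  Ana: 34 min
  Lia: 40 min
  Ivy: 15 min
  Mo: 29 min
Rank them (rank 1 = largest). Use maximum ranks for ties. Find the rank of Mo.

Sorted (descending): 54, 40, 37, 34, 30, 29, 22, 21, 15, 15, 8, 3
The 2 values of 15 occupy positions 9–10 → each gets rank 10.
Mo has value 29 min → rank 6.

6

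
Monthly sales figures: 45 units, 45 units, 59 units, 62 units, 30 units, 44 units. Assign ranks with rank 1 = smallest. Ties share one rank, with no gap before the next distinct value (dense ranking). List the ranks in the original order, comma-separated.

3, 3, 4, 5, 1, 2

Sorted (ascending): 30, 44, 45, 45, 59, 62
The 2 values of 45 share dense rank 3.
Remaining distinct values take the next consecutive integers.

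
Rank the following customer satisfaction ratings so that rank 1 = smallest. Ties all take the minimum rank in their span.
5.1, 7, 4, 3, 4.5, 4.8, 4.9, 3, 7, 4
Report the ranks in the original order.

8, 9, 3, 1, 5, 6, 7, 1, 9, 3

Sorted (ascending): 3, 3, 4, 4, 4.5, 4.8, 4.9, 5.1, 7, 7
The 2 values of 3 occupy positions 1–2 → each gets rank 1.
The 2 values of 4 occupy positions 3–4 → each gets rank 3.
The 2 values of 7 occupy positions 9–10 → each gets rank 9.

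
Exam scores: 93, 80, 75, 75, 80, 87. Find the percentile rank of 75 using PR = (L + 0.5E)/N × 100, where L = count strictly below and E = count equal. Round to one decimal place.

N = 6.
Strictly below 75: 0. Equal to 75: 2.
PR = (0 + 0.5·2)/6 × 100 = 16.7

16.7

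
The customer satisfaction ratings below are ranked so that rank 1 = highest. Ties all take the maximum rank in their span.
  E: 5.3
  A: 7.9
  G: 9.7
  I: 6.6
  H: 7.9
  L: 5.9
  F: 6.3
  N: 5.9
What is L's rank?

Sorted (descending): 9.7, 7.9, 7.9, 6.6, 6.3, 5.9, 5.9, 5.3
The 2 values of 7.9 occupy positions 2–3 → each gets rank 3.
The 2 values of 5.9 occupy positions 6–7 → each gets rank 7.
L has value 5.9 → rank 7.

7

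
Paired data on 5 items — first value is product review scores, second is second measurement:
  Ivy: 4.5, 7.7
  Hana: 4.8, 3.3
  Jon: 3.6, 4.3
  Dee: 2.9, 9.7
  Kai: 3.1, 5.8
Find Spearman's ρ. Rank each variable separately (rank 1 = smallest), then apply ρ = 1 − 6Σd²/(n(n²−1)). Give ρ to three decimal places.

-0.700

Ranks of variable 1: 4, 5, 3, 1, 2
Ranks of variable 2: 4, 1, 2, 5, 3
d = r₁ − r₂: 0, 4, 1, -4, -1
d²: 0, 16, 1, 16, 1; Σd² = 34
ρ = 1 − 6·34/(5·24) = 1 − 204/120 = -0.700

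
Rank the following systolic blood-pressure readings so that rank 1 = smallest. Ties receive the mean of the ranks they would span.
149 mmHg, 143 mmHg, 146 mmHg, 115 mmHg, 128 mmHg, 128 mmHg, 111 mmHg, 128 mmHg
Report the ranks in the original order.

8, 6, 7, 2, 4, 4, 1, 4

Sorted (ascending): 111, 115, 128, 128, 128, 143, 146, 149
The 3 values of 128 occupy positions 3–5 → average rank 4.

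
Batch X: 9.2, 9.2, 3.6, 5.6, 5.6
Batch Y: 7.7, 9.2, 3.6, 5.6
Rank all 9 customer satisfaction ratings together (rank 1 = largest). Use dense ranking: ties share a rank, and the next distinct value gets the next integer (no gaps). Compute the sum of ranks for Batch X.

Sorted (descending): 9.2, 9.2, 9.2, 7.7, 5.6, 5.6, 5.6, 3.6, 3.6
The 3 values of 9.2 share dense rank 1.
The 3 values of 5.6 share dense rank 3.
The 2 values of 3.6 share dense rank 4.
Remaining distinct values take the next consecutive integers.
Batch X values → pooled ranks: 9.2→1, 9.2→1, 3.6→4, 5.6→3, 5.6→3
Rank sum = 1 + 1 + 4 + 3 + 3 = 12

12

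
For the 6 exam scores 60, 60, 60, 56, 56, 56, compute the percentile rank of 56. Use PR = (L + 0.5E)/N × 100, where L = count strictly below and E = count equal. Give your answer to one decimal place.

25.0

N = 6.
Strictly below 56: 0. Equal to 56: 3.
PR = (0 + 0.5·3)/6 × 100 = 25.0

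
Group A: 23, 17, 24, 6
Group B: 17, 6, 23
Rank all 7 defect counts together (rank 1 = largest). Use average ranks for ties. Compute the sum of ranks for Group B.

13.5

Sorted (descending): 24, 23, 23, 17, 17, 6, 6
The 2 values of 23 occupy positions 2–3 → average rank (2+3)/2 = 2.5.
The 2 values of 17 occupy positions 4–5 → average rank (4+5)/2 = 4.5.
The 2 values of 6 occupy positions 6–7 → average rank (6+7)/2 = 6.5.
Group B values → pooled ranks: 17→4.5, 6→6.5, 23→2.5
Rank sum = 4.5 + 6.5 + 2.5 = 13.5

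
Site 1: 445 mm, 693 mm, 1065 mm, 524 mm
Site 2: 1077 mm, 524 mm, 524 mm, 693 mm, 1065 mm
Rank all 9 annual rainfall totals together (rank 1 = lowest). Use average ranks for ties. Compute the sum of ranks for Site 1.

17

Sorted (ascending): 445, 524, 524, 524, 693, 693, 1065, 1065, 1077
The 3 values of 524 occupy positions 2–4 → average rank 3.
The 2 values of 693 occupy positions 5–6 → average rank (5+6)/2 = 5.5.
The 2 values of 1065 occupy positions 7–8 → average rank (7+8)/2 = 7.5.
Site 1 values → pooled ranks: 445→1, 693→5.5, 1065→7.5, 524→3
Rank sum = 1 + 5.5 + 7.5 + 3 = 17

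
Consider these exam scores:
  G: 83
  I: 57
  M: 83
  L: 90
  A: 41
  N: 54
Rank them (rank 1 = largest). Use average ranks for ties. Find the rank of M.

2.5

Sorted (descending): 90, 83, 83, 57, 54, 41
The 2 values of 83 occupy positions 2–3 → average rank (2+3)/2 = 2.5.
M has value 83 → rank 2.5.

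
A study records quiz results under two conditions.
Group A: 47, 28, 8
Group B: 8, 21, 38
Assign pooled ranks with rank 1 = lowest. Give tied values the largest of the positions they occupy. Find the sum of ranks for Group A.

Sorted (ascending): 8, 8, 21, 28, 38, 47
The 2 values of 8 occupy positions 1–2 → each gets rank 2.
Group A values → pooled ranks: 47→6, 28→4, 8→2
Rank sum = 6 + 4 + 2 = 12

12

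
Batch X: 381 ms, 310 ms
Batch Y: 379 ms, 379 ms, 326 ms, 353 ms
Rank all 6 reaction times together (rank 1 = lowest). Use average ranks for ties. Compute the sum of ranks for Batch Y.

14

Sorted (ascending): 310, 326, 353, 379, 379, 381
The 2 values of 379 occupy positions 4–5 → average rank (4+5)/2 = 4.5.
Batch Y values → pooled ranks: 379→4.5, 379→4.5, 326→2, 353→3
Rank sum = 4.5 + 4.5 + 2 + 3 = 14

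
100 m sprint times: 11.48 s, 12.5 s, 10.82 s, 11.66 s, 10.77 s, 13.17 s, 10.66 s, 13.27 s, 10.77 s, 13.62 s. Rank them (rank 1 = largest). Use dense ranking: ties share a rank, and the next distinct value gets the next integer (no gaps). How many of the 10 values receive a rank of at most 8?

9

Sorted (descending): 13.62, 13.27, 13.17, 12.5, 11.66, 11.48, 10.82, 10.77, 10.77, 10.66
The 2 values of 10.77 share dense rank 8.
Remaining distinct values take the next consecutive integers.
Ranks ≤ 8: {1, 2, 3, 4, 5, 6, 7, 8, 8} → 9 values.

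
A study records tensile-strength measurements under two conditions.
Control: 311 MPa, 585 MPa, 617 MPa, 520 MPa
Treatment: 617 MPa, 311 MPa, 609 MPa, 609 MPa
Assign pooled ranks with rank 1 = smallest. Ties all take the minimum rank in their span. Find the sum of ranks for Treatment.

Sorted (ascending): 311, 311, 520, 585, 609, 609, 617, 617
The 2 values of 311 occupy positions 1–2 → each gets rank 1.
The 2 values of 609 occupy positions 5–6 → each gets rank 5.
The 2 values of 617 occupy positions 7–8 → each gets rank 7.
Treatment values → pooled ranks: 617→7, 311→1, 609→5, 609→5
Rank sum = 7 + 1 + 5 + 5 = 18

18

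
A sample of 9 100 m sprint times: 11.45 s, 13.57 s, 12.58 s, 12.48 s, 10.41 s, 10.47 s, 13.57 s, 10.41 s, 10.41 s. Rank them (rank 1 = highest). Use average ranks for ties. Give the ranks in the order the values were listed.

5, 1.5, 3, 4, 8, 6, 1.5, 8, 8

Sorted (descending): 13.57, 13.57, 12.58, 12.48, 11.45, 10.47, 10.41, 10.41, 10.41
The 2 values of 13.57 occupy positions 1–2 → average rank (1+2)/2 = 1.5.
The 3 values of 10.41 occupy positions 7–9 → average rank 8.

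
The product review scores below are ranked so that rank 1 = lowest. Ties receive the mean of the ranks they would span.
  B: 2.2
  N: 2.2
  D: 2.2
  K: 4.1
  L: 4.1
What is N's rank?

Sorted (ascending): 2.2, 2.2, 2.2, 4.1, 4.1
The 3 values of 2.2 occupy positions 1–3 → average rank 2.
The 2 values of 4.1 occupy positions 4–5 → average rank (4+5)/2 = 4.5.
N has value 2.2 → rank 2.

2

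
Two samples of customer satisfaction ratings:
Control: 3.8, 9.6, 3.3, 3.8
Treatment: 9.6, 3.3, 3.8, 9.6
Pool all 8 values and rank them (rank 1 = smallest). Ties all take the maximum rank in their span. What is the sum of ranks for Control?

20

Sorted (ascending): 3.3, 3.3, 3.8, 3.8, 3.8, 9.6, 9.6, 9.6
The 2 values of 3.3 occupy positions 1–2 → each gets rank 2.
The 3 values of 3.8 occupy positions 3–5 → each gets rank 5.
The 3 values of 9.6 occupy positions 6–8 → each gets rank 8.
Control values → pooled ranks: 3.8→5, 9.6→8, 3.3→2, 3.8→5
Rank sum = 5 + 8 + 2 + 5 = 20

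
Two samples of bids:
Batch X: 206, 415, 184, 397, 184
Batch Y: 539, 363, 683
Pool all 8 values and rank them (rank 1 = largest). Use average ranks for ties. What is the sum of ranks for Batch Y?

Sorted (descending): 683, 539, 415, 397, 363, 206, 184, 184
The 2 values of 184 occupy positions 7–8 → average rank (7+8)/2 = 7.5.
Batch Y values → pooled ranks: 539→2, 363→5, 683→1
Rank sum = 2 + 5 + 1 = 8

8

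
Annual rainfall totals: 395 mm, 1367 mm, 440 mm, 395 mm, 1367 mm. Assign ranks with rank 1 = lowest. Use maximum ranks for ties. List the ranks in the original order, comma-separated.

2, 5, 3, 2, 5

Sorted (ascending): 395, 395, 440, 1367, 1367
The 2 values of 395 occupy positions 1–2 → each gets rank 2.
The 2 values of 1367 occupy positions 4–5 → each gets rank 5.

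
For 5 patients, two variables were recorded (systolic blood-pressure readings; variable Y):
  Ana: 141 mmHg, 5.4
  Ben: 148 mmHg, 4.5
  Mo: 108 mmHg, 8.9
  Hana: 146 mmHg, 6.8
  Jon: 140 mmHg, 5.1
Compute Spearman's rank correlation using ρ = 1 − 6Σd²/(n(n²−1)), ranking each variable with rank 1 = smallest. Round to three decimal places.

Ranks of variable 1: 3, 5, 1, 4, 2
Ranks of variable 2: 3, 1, 5, 4, 2
d = r₁ − r₂: 0, 4, -4, 0, 0
d²: 0, 16, 16, 0, 0; Σd² = 32
ρ = 1 − 6·32/(5·24) = 1 − 192/120 = -0.600

-0.600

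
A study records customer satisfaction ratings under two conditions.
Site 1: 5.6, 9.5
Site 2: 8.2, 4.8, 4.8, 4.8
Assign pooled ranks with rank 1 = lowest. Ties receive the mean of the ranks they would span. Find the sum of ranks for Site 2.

Sorted (ascending): 4.8, 4.8, 4.8, 5.6, 8.2, 9.5
The 3 values of 4.8 occupy positions 1–3 → average rank 2.
Site 2 values → pooled ranks: 8.2→5, 4.8→2, 4.8→2, 4.8→2
Rank sum = 5 + 2 + 2 + 2 = 11

11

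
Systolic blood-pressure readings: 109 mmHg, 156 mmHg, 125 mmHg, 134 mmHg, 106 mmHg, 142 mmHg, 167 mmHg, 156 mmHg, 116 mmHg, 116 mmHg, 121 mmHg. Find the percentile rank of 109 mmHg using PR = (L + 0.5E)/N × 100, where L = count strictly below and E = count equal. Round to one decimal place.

N = 11.
Strictly below 109: 1. Equal to 109: 1.
PR = (1 + 0.5·1)/11 × 100 = 13.6

13.6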